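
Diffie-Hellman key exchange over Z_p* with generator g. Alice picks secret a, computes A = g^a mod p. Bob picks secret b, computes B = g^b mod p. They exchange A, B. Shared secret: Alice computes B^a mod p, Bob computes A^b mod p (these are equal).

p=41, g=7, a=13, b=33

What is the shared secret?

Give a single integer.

Answer: 28

Derivation:
A = 7^13 mod 41  (bits of 13 = 1101)
  bit 0 = 1: r = r^2 * 7 mod 41 = 1^2 * 7 = 1*7 = 7
  bit 1 = 1: r = r^2 * 7 mod 41 = 7^2 * 7 = 8*7 = 15
  bit 2 = 0: r = r^2 mod 41 = 15^2 = 20
  bit 3 = 1: r = r^2 * 7 mod 41 = 20^2 * 7 = 31*7 = 12
  -> A = 12
B = 7^33 mod 41  (bits of 33 = 100001)
  bit 0 = 1: r = r^2 * 7 mod 41 = 1^2 * 7 = 1*7 = 7
  bit 1 = 0: r = r^2 mod 41 = 7^2 = 8
  bit 2 = 0: r = r^2 mod 41 = 8^2 = 23
  bit 3 = 0: r = r^2 mod 41 = 23^2 = 37
  bit 4 = 0: r = r^2 mod 41 = 37^2 = 16
  bit 5 = 1: r = r^2 * 7 mod 41 = 16^2 * 7 = 10*7 = 29
  -> B = 29
s = B^a = 29^13 mod 41  (bits of 13 = 1101)
  bit 0 = 1: r = r^2 * 29 mod 41 = 1^2 * 29 = 1*29 = 29
  bit 1 = 1: r = r^2 * 29 mod 41 = 29^2 * 29 = 21*29 = 35
  bit 2 = 0: r = r^2 mod 41 = 35^2 = 36
  bit 3 = 1: r = r^2 * 29 mod 41 = 36^2 * 29 = 25*29 = 28
  -> s = B^a = 28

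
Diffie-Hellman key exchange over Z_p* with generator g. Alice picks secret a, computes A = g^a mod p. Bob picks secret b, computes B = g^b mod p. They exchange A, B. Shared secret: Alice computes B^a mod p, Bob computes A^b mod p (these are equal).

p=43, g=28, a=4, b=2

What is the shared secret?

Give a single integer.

A = 28^4 mod 43  (bits of 4 = 100)
  bit 0 = 1: r = r^2 * 28 mod 43 = 1^2 * 28 = 1*28 = 28
  bit 1 = 0: r = r^2 mod 43 = 28^2 = 10
  bit 2 = 0: r = r^2 mod 43 = 10^2 = 14
  -> A = 14
B = 28^2 mod 43  (bits of 2 = 10)
  bit 0 = 1: r = r^2 * 28 mod 43 = 1^2 * 28 = 1*28 = 28
  bit 1 = 0: r = r^2 mod 43 = 28^2 = 10
  -> B = 10
s = B^a = 10^4 mod 43  (bits of 4 = 100)
  bit 0 = 1: r = r^2 * 10 mod 43 = 1^2 * 10 = 1*10 = 10
  bit 1 = 0: r = r^2 mod 43 = 10^2 = 14
  bit 2 = 0: r = r^2 mod 43 = 14^2 = 24
  -> s = B^a = 24

Answer: 24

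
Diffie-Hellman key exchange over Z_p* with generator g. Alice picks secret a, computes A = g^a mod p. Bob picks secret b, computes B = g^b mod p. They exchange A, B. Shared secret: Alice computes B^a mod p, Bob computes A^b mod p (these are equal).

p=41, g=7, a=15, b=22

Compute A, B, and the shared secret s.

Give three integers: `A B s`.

A = 7^15 mod 41  (bits of 15 = 1111)
  bit 0 = 1: r = r^2 * 7 mod 41 = 1^2 * 7 = 1*7 = 7
  bit 1 = 1: r = r^2 * 7 mod 41 = 7^2 * 7 = 8*7 = 15
  bit 2 = 1: r = r^2 * 7 mod 41 = 15^2 * 7 = 20*7 = 17
  bit 3 = 1: r = r^2 * 7 mod 41 = 17^2 * 7 = 2*7 = 14
  -> A = 14
B = 7^22 mod 41  (bits of 22 = 10110)
  bit 0 = 1: r = r^2 * 7 mod 41 = 1^2 * 7 = 1*7 = 7
  bit 1 = 0: r = r^2 mod 41 = 7^2 = 8
  bit 2 = 1: r = r^2 * 7 mod 41 = 8^2 * 7 = 23*7 = 38
  bit 3 = 1: r = r^2 * 7 mod 41 = 38^2 * 7 = 9*7 = 22
  bit 4 = 0: r = r^2 mod 41 = 22^2 = 33
  -> B = 33
s = B^a = 33^15 mod 41  (bits of 15 = 1111)
  bit 0 = 1: r = r^2 * 33 mod 41 = 1^2 * 33 = 1*33 = 33
  bit 1 = 1: r = r^2 * 33 mod 41 = 33^2 * 33 = 23*33 = 21
  bit 2 = 1: r = r^2 * 33 mod 41 = 21^2 * 33 = 31*33 = 39
  bit 3 = 1: r = r^2 * 33 mod 41 = 39^2 * 33 = 4*33 = 9
  -> s = B^a = 9

Answer: 14 33 9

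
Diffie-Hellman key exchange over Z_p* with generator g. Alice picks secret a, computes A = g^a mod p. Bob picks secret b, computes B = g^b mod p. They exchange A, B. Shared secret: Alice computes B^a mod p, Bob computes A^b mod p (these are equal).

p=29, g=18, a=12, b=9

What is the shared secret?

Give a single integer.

Answer: 7

Derivation:
A = 18^12 mod 29  (bits of 12 = 1100)
  bit 0 = 1: r = r^2 * 18 mod 29 = 1^2 * 18 = 1*18 = 18
  bit 1 = 1: r = r^2 * 18 mod 29 = 18^2 * 18 = 5*18 = 3
  bit 2 = 0: r = r^2 mod 29 = 3^2 = 9
  bit 3 = 0: r = r^2 mod 29 = 9^2 = 23
  -> A = 23
B = 18^9 mod 29  (bits of 9 = 1001)
  bit 0 = 1: r = r^2 * 18 mod 29 = 1^2 * 18 = 1*18 = 18
  bit 1 = 0: r = r^2 mod 29 = 18^2 = 5
  bit 2 = 0: r = r^2 mod 29 = 5^2 = 25
  bit 3 = 1: r = r^2 * 18 mod 29 = 25^2 * 18 = 16*18 = 27
  -> B = 27
s = B^a = 27^12 mod 29  (bits of 12 = 1100)
  bit 0 = 1: r = r^2 * 27 mod 29 = 1^2 * 27 = 1*27 = 27
  bit 1 = 1: r = r^2 * 27 mod 29 = 27^2 * 27 = 4*27 = 21
  bit 2 = 0: r = r^2 mod 29 = 21^2 = 6
  bit 3 = 0: r = r^2 mod 29 = 6^2 = 7
  -> s = B^a = 7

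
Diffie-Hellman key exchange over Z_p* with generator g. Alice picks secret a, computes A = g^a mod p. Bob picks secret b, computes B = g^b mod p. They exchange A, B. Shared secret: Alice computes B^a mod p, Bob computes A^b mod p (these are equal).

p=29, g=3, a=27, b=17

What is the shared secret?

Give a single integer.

A = 3^27 mod 29  (bits of 27 = 11011)
  bit 0 = 1: r = r^2 * 3 mod 29 = 1^2 * 3 = 1*3 = 3
  bit 1 = 1: r = r^2 * 3 mod 29 = 3^2 * 3 = 9*3 = 27
  bit 2 = 0: r = r^2 mod 29 = 27^2 = 4
  bit 3 = 1: r = r^2 * 3 mod 29 = 4^2 * 3 = 16*3 = 19
  bit 4 = 1: r = r^2 * 3 mod 29 = 19^2 * 3 = 13*3 = 10
  -> A = 10
B = 3^17 mod 29  (bits of 17 = 10001)
  bit 0 = 1: r = r^2 * 3 mod 29 = 1^2 * 3 = 1*3 = 3
  bit 1 = 0: r = r^2 mod 29 = 3^2 = 9
  bit 2 = 0: r = r^2 mod 29 = 9^2 = 23
  bit 3 = 0: r = r^2 mod 29 = 23^2 = 7
  bit 4 = 1: r = r^2 * 3 mod 29 = 7^2 * 3 = 20*3 = 2
  -> B = 2
s = B^a = 2^27 mod 29  (bits of 27 = 11011)
  bit 0 = 1: r = r^2 * 2 mod 29 = 1^2 * 2 = 1*2 = 2
  bit 1 = 1: r = r^2 * 2 mod 29 = 2^2 * 2 = 4*2 = 8
  bit 2 = 0: r = r^2 mod 29 = 8^2 = 6
  bit 3 = 1: r = r^2 * 2 mod 29 = 6^2 * 2 = 7*2 = 14
  bit 4 = 1: r = r^2 * 2 mod 29 = 14^2 * 2 = 22*2 = 15
  -> s = B^a = 15

Answer: 15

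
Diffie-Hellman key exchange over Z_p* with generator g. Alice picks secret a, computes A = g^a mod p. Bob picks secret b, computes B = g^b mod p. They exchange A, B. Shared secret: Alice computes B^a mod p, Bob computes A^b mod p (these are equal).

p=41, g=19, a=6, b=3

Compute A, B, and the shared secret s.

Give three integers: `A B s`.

A = 19^6 mod 41  (bits of 6 = 110)
  bit 0 = 1: r = r^2 * 19 mod 41 = 1^2 * 19 = 1*19 = 19
  bit 1 = 1: r = r^2 * 19 mod 41 = 19^2 * 19 = 33*19 = 12
  bit 2 = 0: r = r^2 mod 41 = 12^2 = 21
  -> A = 21
B = 19^3 mod 41  (bits of 3 = 11)
  bit 0 = 1: r = r^2 * 19 mod 41 = 1^2 * 19 = 1*19 = 19
  bit 1 = 1: r = r^2 * 19 mod 41 = 19^2 * 19 = 33*19 = 12
  -> B = 12
s = B^a = 12^6 mod 41  (bits of 6 = 110)
  bit 0 = 1: r = r^2 * 12 mod 41 = 1^2 * 12 = 1*12 = 12
  bit 1 = 1: r = r^2 * 12 mod 41 = 12^2 * 12 = 21*12 = 6
  bit 2 = 0: r = r^2 mod 41 = 6^2 = 36
  -> s = B^a = 36

Answer: 21 12 36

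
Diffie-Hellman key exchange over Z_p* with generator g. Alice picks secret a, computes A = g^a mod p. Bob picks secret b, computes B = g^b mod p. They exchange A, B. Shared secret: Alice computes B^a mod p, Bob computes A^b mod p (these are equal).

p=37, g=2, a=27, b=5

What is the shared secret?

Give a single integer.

A = 2^27 mod 37  (bits of 27 = 11011)
  bit 0 = 1: r = r^2 * 2 mod 37 = 1^2 * 2 = 1*2 = 2
  bit 1 = 1: r = r^2 * 2 mod 37 = 2^2 * 2 = 4*2 = 8
  bit 2 = 0: r = r^2 mod 37 = 8^2 = 27
  bit 3 = 1: r = r^2 * 2 mod 37 = 27^2 * 2 = 26*2 = 15
  bit 4 = 1: r = r^2 * 2 mod 37 = 15^2 * 2 = 3*2 = 6
  -> A = 6
B = 2^5 mod 37  (bits of 5 = 101)
  bit 0 = 1: r = r^2 * 2 mod 37 = 1^2 * 2 = 1*2 = 2
  bit 1 = 0: r = r^2 mod 37 = 2^2 = 4
  bit 2 = 1: r = r^2 * 2 mod 37 = 4^2 * 2 = 16*2 = 32
  -> B = 32
s = B^a = 32^27 mod 37  (bits of 27 = 11011)
  bit 0 = 1: r = r^2 * 32 mod 37 = 1^2 * 32 = 1*32 = 32
  bit 1 = 1: r = r^2 * 32 mod 37 = 32^2 * 32 = 25*32 = 23
  bit 2 = 0: r = r^2 mod 37 = 23^2 = 11
  bit 3 = 1: r = r^2 * 32 mod 37 = 11^2 * 32 = 10*32 = 24
  bit 4 = 1: r = r^2 * 32 mod 37 = 24^2 * 32 = 21*32 = 6
  -> s = B^a = 6

Answer: 6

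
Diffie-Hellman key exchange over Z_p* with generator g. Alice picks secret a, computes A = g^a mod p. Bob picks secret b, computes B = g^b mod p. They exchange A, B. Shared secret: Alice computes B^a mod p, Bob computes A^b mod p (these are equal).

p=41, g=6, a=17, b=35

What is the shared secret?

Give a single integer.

Answer: 38

Derivation:
A = 6^17 mod 41  (bits of 17 = 10001)
  bit 0 = 1: r = r^2 * 6 mod 41 = 1^2 * 6 = 1*6 = 6
  bit 1 = 0: r = r^2 mod 41 = 6^2 = 36
  bit 2 = 0: r = r^2 mod 41 = 36^2 = 25
  bit 3 = 0: r = r^2 mod 41 = 25^2 = 10
  bit 4 = 1: r = r^2 * 6 mod 41 = 10^2 * 6 = 18*6 = 26
  -> A = 26
B = 6^35 mod 41  (bits of 35 = 100011)
  bit 0 = 1: r = r^2 * 6 mod 41 = 1^2 * 6 = 1*6 = 6
  bit 1 = 0: r = r^2 mod 41 = 6^2 = 36
  bit 2 = 0: r = r^2 mod 41 = 36^2 = 25
  bit 3 = 0: r = r^2 mod 41 = 25^2 = 10
  bit 4 = 1: r = r^2 * 6 mod 41 = 10^2 * 6 = 18*6 = 26
  bit 5 = 1: r = r^2 * 6 mod 41 = 26^2 * 6 = 20*6 = 38
  -> B = 38
s = B^a = 38^17 mod 41  (bits of 17 = 10001)
  bit 0 = 1: r = r^2 * 38 mod 41 = 1^2 * 38 = 1*38 = 38
  bit 1 = 0: r = r^2 mod 41 = 38^2 = 9
  bit 2 = 0: r = r^2 mod 41 = 9^2 = 40
  bit 3 = 0: r = r^2 mod 41 = 40^2 = 1
  bit 4 = 1: r = r^2 * 38 mod 41 = 1^2 * 38 = 1*38 = 38
  -> s = B^a = 38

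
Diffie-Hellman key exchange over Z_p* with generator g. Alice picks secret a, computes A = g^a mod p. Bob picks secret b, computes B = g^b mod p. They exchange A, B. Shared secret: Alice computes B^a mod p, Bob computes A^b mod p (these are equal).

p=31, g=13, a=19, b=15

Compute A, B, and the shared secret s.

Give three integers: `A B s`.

Answer: 21 30 30

Derivation:
A = 13^19 mod 31  (bits of 19 = 10011)
  bit 0 = 1: r = r^2 * 13 mod 31 = 1^2 * 13 = 1*13 = 13
  bit 1 = 0: r = r^2 mod 31 = 13^2 = 14
  bit 2 = 0: r = r^2 mod 31 = 14^2 = 10
  bit 3 = 1: r = r^2 * 13 mod 31 = 10^2 * 13 = 7*13 = 29
  bit 4 = 1: r = r^2 * 13 mod 31 = 29^2 * 13 = 4*13 = 21
  -> A = 21
B = 13^15 mod 31  (bits of 15 = 1111)
  bit 0 = 1: r = r^2 * 13 mod 31 = 1^2 * 13 = 1*13 = 13
  bit 1 = 1: r = r^2 * 13 mod 31 = 13^2 * 13 = 14*13 = 27
  bit 2 = 1: r = r^2 * 13 mod 31 = 27^2 * 13 = 16*13 = 22
  bit 3 = 1: r = r^2 * 13 mod 31 = 22^2 * 13 = 19*13 = 30
  -> B = 30
s = B^a = 30^19 mod 31  (bits of 19 = 10011)
  bit 0 = 1: r = r^2 * 30 mod 31 = 1^2 * 30 = 1*30 = 30
  bit 1 = 0: r = r^2 mod 31 = 30^2 = 1
  bit 2 = 0: r = r^2 mod 31 = 1^2 = 1
  bit 3 = 1: r = r^2 * 30 mod 31 = 1^2 * 30 = 1*30 = 30
  bit 4 = 1: r = r^2 * 30 mod 31 = 30^2 * 30 = 1*30 = 30
  -> s = B^a = 30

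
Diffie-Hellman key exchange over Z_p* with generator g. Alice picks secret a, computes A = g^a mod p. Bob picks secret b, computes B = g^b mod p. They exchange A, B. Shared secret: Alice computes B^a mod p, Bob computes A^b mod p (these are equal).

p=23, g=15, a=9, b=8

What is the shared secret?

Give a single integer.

Answer: 13

Derivation:
A = 15^9 mod 23  (bits of 9 = 1001)
  bit 0 = 1: r = r^2 * 15 mod 23 = 1^2 * 15 = 1*15 = 15
  bit 1 = 0: r = r^2 mod 23 = 15^2 = 18
  bit 2 = 0: r = r^2 mod 23 = 18^2 = 2
  bit 3 = 1: r = r^2 * 15 mod 23 = 2^2 * 15 = 4*15 = 14
  -> A = 14
B = 15^8 mod 23  (bits of 8 = 1000)
  bit 0 = 1: r = r^2 * 15 mod 23 = 1^2 * 15 = 1*15 = 15
  bit 1 = 0: r = r^2 mod 23 = 15^2 = 18
  bit 2 = 0: r = r^2 mod 23 = 18^2 = 2
  bit 3 = 0: r = r^2 mod 23 = 2^2 = 4
  -> B = 4
s = B^a = 4^9 mod 23  (bits of 9 = 1001)
  bit 0 = 1: r = r^2 * 4 mod 23 = 1^2 * 4 = 1*4 = 4
  bit 1 = 0: r = r^2 mod 23 = 4^2 = 16
  bit 2 = 0: r = r^2 mod 23 = 16^2 = 3
  bit 3 = 1: r = r^2 * 4 mod 23 = 3^2 * 4 = 9*4 = 13
  -> s = B^a = 13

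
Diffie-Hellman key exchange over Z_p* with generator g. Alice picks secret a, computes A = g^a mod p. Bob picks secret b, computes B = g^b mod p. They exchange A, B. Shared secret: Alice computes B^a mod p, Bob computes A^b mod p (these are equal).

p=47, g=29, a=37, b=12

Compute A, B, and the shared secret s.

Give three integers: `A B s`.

Answer: 11 21 6

Derivation:
A = 29^37 mod 47  (bits of 37 = 100101)
  bit 0 = 1: r = r^2 * 29 mod 47 = 1^2 * 29 = 1*29 = 29
  bit 1 = 0: r = r^2 mod 47 = 29^2 = 42
  bit 2 = 0: r = r^2 mod 47 = 42^2 = 25
  bit 3 = 1: r = r^2 * 29 mod 47 = 25^2 * 29 = 14*29 = 30
  bit 4 = 0: r = r^2 mod 47 = 30^2 = 7
  bit 5 = 1: r = r^2 * 29 mod 47 = 7^2 * 29 = 2*29 = 11
  -> A = 11
B = 29^12 mod 47  (bits of 12 = 1100)
  bit 0 = 1: r = r^2 * 29 mod 47 = 1^2 * 29 = 1*29 = 29
  bit 1 = 1: r = r^2 * 29 mod 47 = 29^2 * 29 = 42*29 = 43
  bit 2 = 0: r = r^2 mod 47 = 43^2 = 16
  bit 3 = 0: r = r^2 mod 47 = 16^2 = 21
  -> B = 21
s = B^a = 21^37 mod 47  (bits of 37 = 100101)
  bit 0 = 1: r = r^2 * 21 mod 47 = 1^2 * 21 = 1*21 = 21
  bit 1 = 0: r = r^2 mod 47 = 21^2 = 18
  bit 2 = 0: r = r^2 mod 47 = 18^2 = 42
  bit 3 = 1: r = r^2 * 21 mod 47 = 42^2 * 21 = 25*21 = 8
  bit 4 = 0: r = r^2 mod 47 = 8^2 = 17
  bit 5 = 1: r = r^2 * 21 mod 47 = 17^2 * 21 = 7*21 = 6
  -> s = B^a = 6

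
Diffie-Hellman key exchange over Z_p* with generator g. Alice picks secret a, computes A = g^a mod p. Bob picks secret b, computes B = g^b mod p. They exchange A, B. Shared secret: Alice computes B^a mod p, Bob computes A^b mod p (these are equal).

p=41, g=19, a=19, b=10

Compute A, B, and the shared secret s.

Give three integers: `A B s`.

Answer: 28 32 9

Derivation:
A = 19^19 mod 41  (bits of 19 = 10011)
  bit 0 = 1: r = r^2 * 19 mod 41 = 1^2 * 19 = 1*19 = 19
  bit 1 = 0: r = r^2 mod 41 = 19^2 = 33
  bit 2 = 0: r = r^2 mod 41 = 33^2 = 23
  bit 3 = 1: r = r^2 * 19 mod 41 = 23^2 * 19 = 37*19 = 6
  bit 4 = 1: r = r^2 * 19 mod 41 = 6^2 * 19 = 36*19 = 28
  -> A = 28
B = 19^10 mod 41  (bits of 10 = 1010)
  bit 0 = 1: r = r^2 * 19 mod 41 = 1^2 * 19 = 1*19 = 19
  bit 1 = 0: r = r^2 mod 41 = 19^2 = 33
  bit 2 = 1: r = r^2 * 19 mod 41 = 33^2 * 19 = 23*19 = 27
  bit 3 = 0: r = r^2 mod 41 = 27^2 = 32
  -> B = 32
s = B^a = 32^19 mod 41  (bits of 19 = 10011)
  bit 0 = 1: r = r^2 * 32 mod 41 = 1^2 * 32 = 1*32 = 32
  bit 1 = 0: r = r^2 mod 41 = 32^2 = 40
  bit 2 = 0: r = r^2 mod 41 = 40^2 = 1
  bit 3 = 1: r = r^2 * 32 mod 41 = 1^2 * 32 = 1*32 = 32
  bit 4 = 1: r = r^2 * 32 mod 41 = 32^2 * 32 = 40*32 = 9
  -> s = B^a = 9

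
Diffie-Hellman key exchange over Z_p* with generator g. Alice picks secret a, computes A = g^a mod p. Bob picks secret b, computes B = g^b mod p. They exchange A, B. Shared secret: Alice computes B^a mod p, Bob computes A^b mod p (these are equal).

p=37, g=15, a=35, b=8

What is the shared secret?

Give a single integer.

Answer: 16

Derivation:
A = 15^35 mod 37  (bits of 35 = 100011)
  bit 0 = 1: r = r^2 * 15 mod 37 = 1^2 * 15 = 1*15 = 15
  bit 1 = 0: r = r^2 mod 37 = 15^2 = 3
  bit 2 = 0: r = r^2 mod 37 = 3^2 = 9
  bit 3 = 0: r = r^2 mod 37 = 9^2 = 7
  bit 4 = 1: r = r^2 * 15 mod 37 = 7^2 * 15 = 12*15 = 32
  bit 5 = 1: r = r^2 * 15 mod 37 = 32^2 * 15 = 25*15 = 5
  -> A = 5
B = 15^8 mod 37  (bits of 8 = 1000)
  bit 0 = 1: r = r^2 * 15 mod 37 = 1^2 * 15 = 1*15 = 15
  bit 1 = 0: r = r^2 mod 37 = 15^2 = 3
  bit 2 = 0: r = r^2 mod 37 = 3^2 = 9
  bit 3 = 0: r = r^2 mod 37 = 9^2 = 7
  -> B = 7
s = B^a = 7^35 mod 37  (bits of 35 = 100011)
  bit 0 = 1: r = r^2 * 7 mod 37 = 1^2 * 7 = 1*7 = 7
  bit 1 = 0: r = r^2 mod 37 = 7^2 = 12
  bit 2 = 0: r = r^2 mod 37 = 12^2 = 33
  bit 3 = 0: r = r^2 mod 37 = 33^2 = 16
  bit 4 = 1: r = r^2 * 7 mod 37 = 16^2 * 7 = 34*7 = 16
  bit 5 = 1: r = r^2 * 7 mod 37 = 16^2 * 7 = 34*7 = 16
  -> s = B^a = 16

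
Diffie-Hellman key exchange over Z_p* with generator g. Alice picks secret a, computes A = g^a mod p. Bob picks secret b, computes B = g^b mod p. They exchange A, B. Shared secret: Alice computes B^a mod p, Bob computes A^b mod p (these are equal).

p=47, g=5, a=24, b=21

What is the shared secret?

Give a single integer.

A = 5^24 mod 47  (bits of 24 = 11000)
  bit 0 = 1: r = r^2 * 5 mod 47 = 1^2 * 5 = 1*5 = 5
  bit 1 = 1: r = r^2 * 5 mod 47 = 5^2 * 5 = 25*5 = 31
  bit 2 = 0: r = r^2 mod 47 = 31^2 = 21
  bit 3 = 0: r = r^2 mod 47 = 21^2 = 18
  bit 4 = 0: r = r^2 mod 47 = 18^2 = 42
  -> A = 42
B = 5^21 mod 47  (bits of 21 = 10101)
  bit 0 = 1: r = r^2 * 5 mod 47 = 1^2 * 5 = 1*5 = 5
  bit 1 = 0: r = r^2 mod 47 = 5^2 = 25
  bit 2 = 1: r = r^2 * 5 mod 47 = 25^2 * 5 = 14*5 = 23
  bit 3 = 0: r = r^2 mod 47 = 23^2 = 12
  bit 4 = 1: r = r^2 * 5 mod 47 = 12^2 * 5 = 3*5 = 15
  -> B = 15
s = B^a = 15^24 mod 47  (bits of 24 = 11000)
  bit 0 = 1: r = r^2 * 15 mod 47 = 1^2 * 15 = 1*15 = 15
  bit 1 = 1: r = r^2 * 15 mod 47 = 15^2 * 15 = 37*15 = 38
  bit 2 = 0: r = r^2 mod 47 = 38^2 = 34
  bit 3 = 0: r = r^2 mod 47 = 34^2 = 28
  bit 4 = 0: r = r^2 mod 47 = 28^2 = 32
  -> s = B^a = 32

Answer: 32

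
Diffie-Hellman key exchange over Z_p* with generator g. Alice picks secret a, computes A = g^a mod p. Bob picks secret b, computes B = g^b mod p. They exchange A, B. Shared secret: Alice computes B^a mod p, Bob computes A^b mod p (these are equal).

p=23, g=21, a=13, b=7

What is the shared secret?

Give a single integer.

A = 21^13 mod 23  (bits of 13 = 1101)
  bit 0 = 1: r = r^2 * 21 mod 23 = 1^2 * 21 = 1*21 = 21
  bit 1 = 1: r = r^2 * 21 mod 23 = 21^2 * 21 = 4*21 = 15
  bit 2 = 0: r = r^2 mod 23 = 15^2 = 18
  bit 3 = 1: r = r^2 * 21 mod 23 = 18^2 * 21 = 2*21 = 19
  -> A = 19
B = 21^7 mod 23  (bits of 7 = 111)
  bit 0 = 1: r = r^2 * 21 mod 23 = 1^2 * 21 = 1*21 = 21
  bit 1 = 1: r = r^2 * 21 mod 23 = 21^2 * 21 = 4*21 = 15
  bit 2 = 1: r = r^2 * 21 mod 23 = 15^2 * 21 = 18*21 = 10
  -> B = 10
s = B^a = 10^13 mod 23  (bits of 13 = 1101)
  bit 0 = 1: r = r^2 * 10 mod 23 = 1^2 * 10 = 1*10 = 10
  bit 1 = 1: r = r^2 * 10 mod 23 = 10^2 * 10 = 8*10 = 11
  bit 2 = 0: r = r^2 mod 23 = 11^2 = 6
  bit 3 = 1: r = r^2 * 10 mod 23 = 6^2 * 10 = 13*10 = 15
  -> s = B^a = 15

Answer: 15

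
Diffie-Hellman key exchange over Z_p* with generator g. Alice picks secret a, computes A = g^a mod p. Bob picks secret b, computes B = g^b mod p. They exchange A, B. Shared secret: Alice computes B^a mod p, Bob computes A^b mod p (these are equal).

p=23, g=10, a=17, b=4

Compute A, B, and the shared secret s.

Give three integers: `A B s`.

A = 10^17 mod 23  (bits of 17 = 10001)
  bit 0 = 1: r = r^2 * 10 mod 23 = 1^2 * 10 = 1*10 = 10
  bit 1 = 0: r = r^2 mod 23 = 10^2 = 8
  bit 2 = 0: r = r^2 mod 23 = 8^2 = 18
  bit 3 = 0: r = r^2 mod 23 = 18^2 = 2
  bit 4 = 1: r = r^2 * 10 mod 23 = 2^2 * 10 = 4*10 = 17
  -> A = 17
B = 10^4 mod 23  (bits of 4 = 100)
  bit 0 = 1: r = r^2 * 10 mod 23 = 1^2 * 10 = 1*10 = 10
  bit 1 = 0: r = r^2 mod 23 = 10^2 = 8
  bit 2 = 0: r = r^2 mod 23 = 8^2 = 18
  -> B = 18
s = B^a = 18^17 mod 23  (bits of 17 = 10001)
  bit 0 = 1: r = r^2 * 18 mod 23 = 1^2 * 18 = 1*18 = 18
  bit 1 = 0: r = r^2 mod 23 = 18^2 = 2
  bit 2 = 0: r = r^2 mod 23 = 2^2 = 4
  bit 3 = 0: r = r^2 mod 23 = 4^2 = 16
  bit 4 = 1: r = r^2 * 18 mod 23 = 16^2 * 18 = 3*18 = 8
  -> s = B^a = 8

Answer: 17 18 8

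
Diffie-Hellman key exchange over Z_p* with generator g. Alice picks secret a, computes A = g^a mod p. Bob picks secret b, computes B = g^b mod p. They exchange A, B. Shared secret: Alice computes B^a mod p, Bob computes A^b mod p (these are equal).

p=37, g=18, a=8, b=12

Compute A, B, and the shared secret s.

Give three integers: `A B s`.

A = 18^8 mod 37  (bits of 8 = 1000)
  bit 0 = 1: r = r^2 * 18 mod 37 = 1^2 * 18 = 1*18 = 18
  bit 1 = 0: r = r^2 mod 37 = 18^2 = 28
  bit 2 = 0: r = r^2 mod 37 = 28^2 = 7
  bit 3 = 0: r = r^2 mod 37 = 7^2 = 12
  -> A = 12
B = 18^12 mod 37  (bits of 12 = 1100)
  bit 0 = 1: r = r^2 * 18 mod 37 = 1^2 * 18 = 1*18 = 18
  bit 1 = 1: r = r^2 * 18 mod 37 = 18^2 * 18 = 28*18 = 23
  bit 2 = 0: r = r^2 mod 37 = 23^2 = 11
  bit 3 = 0: r = r^2 mod 37 = 11^2 = 10
  -> B = 10
s = B^a = 10^8 mod 37  (bits of 8 = 1000)
  bit 0 = 1: r = r^2 * 10 mod 37 = 1^2 * 10 = 1*10 = 10
  bit 1 = 0: r = r^2 mod 37 = 10^2 = 26
  bit 2 = 0: r = r^2 mod 37 = 26^2 = 10
  bit 3 = 0: r = r^2 mod 37 = 10^2 = 26
  -> s = B^a = 26

Answer: 12 10 26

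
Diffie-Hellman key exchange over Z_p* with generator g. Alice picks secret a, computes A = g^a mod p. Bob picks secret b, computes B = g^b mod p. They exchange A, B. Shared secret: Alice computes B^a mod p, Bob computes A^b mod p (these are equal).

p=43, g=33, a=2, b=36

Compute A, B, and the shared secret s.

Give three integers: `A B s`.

Answer: 14 16 41

Derivation:
A = 33^2 mod 43  (bits of 2 = 10)
  bit 0 = 1: r = r^2 * 33 mod 43 = 1^2 * 33 = 1*33 = 33
  bit 1 = 0: r = r^2 mod 43 = 33^2 = 14
  -> A = 14
B = 33^36 mod 43  (bits of 36 = 100100)
  bit 0 = 1: r = r^2 * 33 mod 43 = 1^2 * 33 = 1*33 = 33
  bit 1 = 0: r = r^2 mod 43 = 33^2 = 14
  bit 2 = 0: r = r^2 mod 43 = 14^2 = 24
  bit 3 = 1: r = r^2 * 33 mod 43 = 24^2 * 33 = 17*33 = 2
  bit 4 = 0: r = r^2 mod 43 = 2^2 = 4
  bit 5 = 0: r = r^2 mod 43 = 4^2 = 16
  -> B = 16
s = B^a = 16^2 mod 43  (bits of 2 = 10)
  bit 0 = 1: r = r^2 * 16 mod 43 = 1^2 * 16 = 1*16 = 16
  bit 1 = 0: r = r^2 mod 43 = 16^2 = 41
  -> s = B^a = 41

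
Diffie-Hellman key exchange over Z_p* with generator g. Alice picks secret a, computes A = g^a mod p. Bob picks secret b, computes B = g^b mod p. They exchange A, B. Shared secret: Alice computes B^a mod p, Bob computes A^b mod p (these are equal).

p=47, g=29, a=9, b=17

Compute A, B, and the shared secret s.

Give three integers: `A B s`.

A = 29^9 mod 47  (bits of 9 = 1001)
  bit 0 = 1: r = r^2 * 29 mod 47 = 1^2 * 29 = 1*29 = 29
  bit 1 = 0: r = r^2 mod 47 = 29^2 = 42
  bit 2 = 0: r = r^2 mod 47 = 42^2 = 25
  bit 3 = 1: r = r^2 * 29 mod 47 = 25^2 * 29 = 14*29 = 30
  -> A = 30
B = 29^17 mod 47  (bits of 17 = 10001)
  bit 0 = 1: r = r^2 * 29 mod 47 = 1^2 * 29 = 1*29 = 29
  bit 1 = 0: r = r^2 mod 47 = 29^2 = 42
  bit 2 = 0: r = r^2 mod 47 = 42^2 = 25
  bit 3 = 0: r = r^2 mod 47 = 25^2 = 14
  bit 4 = 1: r = r^2 * 29 mod 47 = 14^2 * 29 = 8*29 = 44
  -> B = 44
s = B^a = 44^9 mod 47  (bits of 9 = 1001)
  bit 0 = 1: r = r^2 * 44 mod 47 = 1^2 * 44 = 1*44 = 44
  bit 1 = 0: r = r^2 mod 47 = 44^2 = 9
  bit 2 = 0: r = r^2 mod 47 = 9^2 = 34
  bit 3 = 1: r = r^2 * 44 mod 47 = 34^2 * 44 = 28*44 = 10
  -> s = B^a = 10

Answer: 30 44 10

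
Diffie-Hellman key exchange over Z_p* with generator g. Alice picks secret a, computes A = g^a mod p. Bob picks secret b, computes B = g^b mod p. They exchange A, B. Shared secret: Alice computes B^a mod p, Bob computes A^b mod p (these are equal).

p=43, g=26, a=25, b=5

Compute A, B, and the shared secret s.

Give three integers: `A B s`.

A = 26^25 mod 43  (bits of 25 = 11001)
  bit 0 = 1: r = r^2 * 26 mod 43 = 1^2 * 26 = 1*26 = 26
  bit 1 = 1: r = r^2 * 26 mod 43 = 26^2 * 26 = 31*26 = 32
  bit 2 = 0: r = r^2 mod 43 = 32^2 = 35
  bit 3 = 0: r = r^2 mod 43 = 35^2 = 21
  bit 4 = 1: r = r^2 * 26 mod 43 = 21^2 * 26 = 11*26 = 28
  -> A = 28
B = 26^5 mod 43  (bits of 5 = 101)
  bit 0 = 1: r = r^2 * 26 mod 43 = 1^2 * 26 = 1*26 = 26
  bit 1 = 0: r = r^2 mod 43 = 26^2 = 31
  bit 2 = 1: r = r^2 * 26 mod 43 = 31^2 * 26 = 15*26 = 3
  -> B = 3
s = B^a = 3^25 mod 43  (bits of 25 = 11001)
  bit 0 = 1: r = r^2 * 3 mod 43 = 1^2 * 3 = 1*3 = 3
  bit 1 = 1: r = r^2 * 3 mod 43 = 3^2 * 3 = 9*3 = 27
  bit 2 = 0: r = r^2 mod 43 = 27^2 = 41
  bit 3 = 0: r = r^2 mod 43 = 41^2 = 4
  bit 4 = 1: r = r^2 * 3 mod 43 = 4^2 * 3 = 16*3 = 5
  -> s = B^a = 5

Answer: 28 3 5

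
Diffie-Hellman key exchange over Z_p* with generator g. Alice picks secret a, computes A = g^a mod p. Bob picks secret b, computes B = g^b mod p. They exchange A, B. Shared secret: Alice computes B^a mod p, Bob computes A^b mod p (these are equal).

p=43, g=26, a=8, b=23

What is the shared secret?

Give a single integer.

A = 26^8 mod 43  (bits of 8 = 1000)
  bit 0 = 1: r = r^2 * 26 mod 43 = 1^2 * 26 = 1*26 = 26
  bit 1 = 0: r = r^2 mod 43 = 26^2 = 31
  bit 2 = 0: r = r^2 mod 43 = 31^2 = 15
  bit 3 = 0: r = r^2 mod 43 = 15^2 = 10
  -> A = 10
B = 26^23 mod 43  (bits of 23 = 10111)
  bit 0 = 1: r = r^2 * 26 mod 43 = 1^2 * 26 = 1*26 = 26
  bit 1 = 0: r = r^2 mod 43 = 26^2 = 31
  bit 2 = 1: r = r^2 * 26 mod 43 = 31^2 * 26 = 15*26 = 3
  bit 3 = 1: r = r^2 * 26 mod 43 = 3^2 * 26 = 9*26 = 19
  bit 4 = 1: r = r^2 * 26 mod 43 = 19^2 * 26 = 17*26 = 12
  -> B = 12
s = B^a = 12^8 mod 43  (bits of 8 = 1000)
  bit 0 = 1: r = r^2 * 12 mod 43 = 1^2 * 12 = 1*12 = 12
  bit 1 = 0: r = r^2 mod 43 = 12^2 = 15
  bit 2 = 0: r = r^2 mod 43 = 15^2 = 10
  bit 3 = 0: r = r^2 mod 43 = 10^2 = 14
  -> s = B^a = 14

Answer: 14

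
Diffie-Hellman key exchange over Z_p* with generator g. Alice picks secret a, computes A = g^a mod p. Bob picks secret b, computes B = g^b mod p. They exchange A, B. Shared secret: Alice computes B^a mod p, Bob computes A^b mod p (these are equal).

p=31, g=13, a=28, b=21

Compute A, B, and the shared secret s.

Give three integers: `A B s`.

Answer: 20 15 4

Derivation:
A = 13^28 mod 31  (bits of 28 = 11100)
  bit 0 = 1: r = r^2 * 13 mod 31 = 1^2 * 13 = 1*13 = 13
  bit 1 = 1: r = r^2 * 13 mod 31 = 13^2 * 13 = 14*13 = 27
  bit 2 = 1: r = r^2 * 13 mod 31 = 27^2 * 13 = 16*13 = 22
  bit 3 = 0: r = r^2 mod 31 = 22^2 = 19
  bit 4 = 0: r = r^2 mod 31 = 19^2 = 20
  -> A = 20
B = 13^21 mod 31  (bits of 21 = 10101)
  bit 0 = 1: r = r^2 * 13 mod 31 = 1^2 * 13 = 1*13 = 13
  bit 1 = 0: r = r^2 mod 31 = 13^2 = 14
  bit 2 = 1: r = r^2 * 13 mod 31 = 14^2 * 13 = 10*13 = 6
  bit 3 = 0: r = r^2 mod 31 = 6^2 = 5
  bit 4 = 1: r = r^2 * 13 mod 31 = 5^2 * 13 = 25*13 = 15
  -> B = 15
s = B^a = 15^28 mod 31  (bits of 28 = 11100)
  bit 0 = 1: r = r^2 * 15 mod 31 = 1^2 * 15 = 1*15 = 15
  bit 1 = 1: r = r^2 * 15 mod 31 = 15^2 * 15 = 8*15 = 27
  bit 2 = 1: r = r^2 * 15 mod 31 = 27^2 * 15 = 16*15 = 23
  bit 3 = 0: r = r^2 mod 31 = 23^2 = 2
  bit 4 = 0: r = r^2 mod 31 = 2^2 = 4
  -> s = B^a = 4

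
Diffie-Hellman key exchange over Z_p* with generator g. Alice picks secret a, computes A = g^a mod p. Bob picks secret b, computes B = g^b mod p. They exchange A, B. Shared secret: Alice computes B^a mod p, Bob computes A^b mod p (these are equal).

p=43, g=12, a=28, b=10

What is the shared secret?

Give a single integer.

A = 12^28 mod 43  (bits of 28 = 11100)
  bit 0 = 1: r = r^2 * 12 mod 43 = 1^2 * 12 = 1*12 = 12
  bit 1 = 1: r = r^2 * 12 mod 43 = 12^2 * 12 = 15*12 = 8
  bit 2 = 1: r = r^2 * 12 mod 43 = 8^2 * 12 = 21*12 = 37
  bit 3 = 0: r = r^2 mod 43 = 37^2 = 36
  bit 4 = 0: r = r^2 mod 43 = 36^2 = 6
  -> A = 6
B = 12^10 mod 43  (bits of 10 = 1010)
  bit 0 = 1: r = r^2 * 12 mod 43 = 1^2 * 12 = 1*12 = 12
  bit 1 = 0: r = r^2 mod 43 = 12^2 = 15
  bit 2 = 1: r = r^2 * 12 mod 43 = 15^2 * 12 = 10*12 = 34
  bit 3 = 0: r = r^2 mod 43 = 34^2 = 38
  -> B = 38
s = B^a = 38^28 mod 43  (bits of 28 = 11100)
  bit 0 = 1: r = r^2 * 38 mod 43 = 1^2 * 38 = 1*38 = 38
  bit 1 = 1: r = r^2 * 38 mod 43 = 38^2 * 38 = 25*38 = 4
  bit 2 = 1: r = r^2 * 38 mod 43 = 4^2 * 38 = 16*38 = 6
  bit 3 = 0: r = r^2 mod 43 = 6^2 = 36
  bit 4 = 0: r = r^2 mod 43 = 36^2 = 6
  -> s = B^a = 6

Answer: 6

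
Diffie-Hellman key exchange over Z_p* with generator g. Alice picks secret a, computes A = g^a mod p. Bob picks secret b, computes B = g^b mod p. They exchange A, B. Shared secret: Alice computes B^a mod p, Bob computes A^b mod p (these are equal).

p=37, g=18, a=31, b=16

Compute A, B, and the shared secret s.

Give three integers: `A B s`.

Answer: 5 33 34

Derivation:
A = 18^31 mod 37  (bits of 31 = 11111)
  bit 0 = 1: r = r^2 * 18 mod 37 = 1^2 * 18 = 1*18 = 18
  bit 1 = 1: r = r^2 * 18 mod 37 = 18^2 * 18 = 28*18 = 23
  bit 2 = 1: r = r^2 * 18 mod 37 = 23^2 * 18 = 11*18 = 13
  bit 3 = 1: r = r^2 * 18 mod 37 = 13^2 * 18 = 21*18 = 8
  bit 4 = 1: r = r^2 * 18 mod 37 = 8^2 * 18 = 27*18 = 5
  -> A = 5
B = 18^16 mod 37  (bits of 16 = 10000)
  bit 0 = 1: r = r^2 * 18 mod 37 = 1^2 * 18 = 1*18 = 18
  bit 1 = 0: r = r^2 mod 37 = 18^2 = 28
  bit 2 = 0: r = r^2 mod 37 = 28^2 = 7
  bit 3 = 0: r = r^2 mod 37 = 7^2 = 12
  bit 4 = 0: r = r^2 mod 37 = 12^2 = 33
  -> B = 33
s = B^a = 33^31 mod 37  (bits of 31 = 11111)
  bit 0 = 1: r = r^2 * 33 mod 37 = 1^2 * 33 = 1*33 = 33
  bit 1 = 1: r = r^2 * 33 mod 37 = 33^2 * 33 = 16*33 = 10
  bit 2 = 1: r = r^2 * 33 mod 37 = 10^2 * 33 = 26*33 = 7
  bit 3 = 1: r = r^2 * 33 mod 37 = 7^2 * 33 = 12*33 = 26
  bit 4 = 1: r = r^2 * 33 mod 37 = 26^2 * 33 = 10*33 = 34
  -> s = B^a = 34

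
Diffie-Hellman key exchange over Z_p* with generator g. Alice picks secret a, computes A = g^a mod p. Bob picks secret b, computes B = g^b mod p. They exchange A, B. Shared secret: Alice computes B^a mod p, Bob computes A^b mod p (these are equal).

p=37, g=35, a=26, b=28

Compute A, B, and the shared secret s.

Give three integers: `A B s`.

A = 35^26 mod 37  (bits of 26 = 11010)
  bit 0 = 1: r = r^2 * 35 mod 37 = 1^2 * 35 = 1*35 = 35
  bit 1 = 1: r = r^2 * 35 mod 37 = 35^2 * 35 = 4*35 = 29
  bit 2 = 0: r = r^2 mod 37 = 29^2 = 27
  bit 3 = 1: r = r^2 * 35 mod 37 = 27^2 * 35 = 26*35 = 22
  bit 4 = 0: r = r^2 mod 37 = 22^2 = 3
  -> A = 3
B = 35^28 mod 37  (bits of 28 = 11100)
  bit 0 = 1: r = r^2 * 35 mod 37 = 1^2 * 35 = 1*35 = 35
  bit 1 = 1: r = r^2 * 35 mod 37 = 35^2 * 35 = 4*35 = 29
  bit 2 = 1: r = r^2 * 35 mod 37 = 29^2 * 35 = 27*35 = 20
  bit 3 = 0: r = r^2 mod 37 = 20^2 = 30
  bit 4 = 0: r = r^2 mod 37 = 30^2 = 12
  -> B = 12
s = B^a = 12^26 mod 37  (bits of 26 = 11010)
  bit 0 = 1: r = r^2 * 12 mod 37 = 1^2 * 12 = 1*12 = 12
  bit 1 = 1: r = r^2 * 12 mod 37 = 12^2 * 12 = 33*12 = 26
  bit 2 = 0: r = r^2 mod 37 = 26^2 = 10
  bit 3 = 1: r = r^2 * 12 mod 37 = 10^2 * 12 = 26*12 = 16
  bit 4 = 0: r = r^2 mod 37 = 16^2 = 34
  -> s = B^a = 34

Answer: 3 12 34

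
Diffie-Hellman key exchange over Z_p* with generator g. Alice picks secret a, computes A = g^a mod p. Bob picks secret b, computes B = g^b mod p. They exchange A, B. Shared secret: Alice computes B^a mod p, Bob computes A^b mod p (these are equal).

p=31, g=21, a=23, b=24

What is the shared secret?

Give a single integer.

Answer: 4

Derivation:
A = 21^23 mod 31  (bits of 23 = 10111)
  bit 0 = 1: r = r^2 * 21 mod 31 = 1^2 * 21 = 1*21 = 21
  bit 1 = 0: r = r^2 mod 31 = 21^2 = 7
  bit 2 = 1: r = r^2 * 21 mod 31 = 7^2 * 21 = 18*21 = 6
  bit 3 = 1: r = r^2 * 21 mod 31 = 6^2 * 21 = 5*21 = 12
  bit 4 = 1: r = r^2 * 21 mod 31 = 12^2 * 21 = 20*21 = 17
  -> A = 17
B = 21^24 mod 31  (bits of 24 = 11000)
  bit 0 = 1: r = r^2 * 21 mod 31 = 1^2 * 21 = 1*21 = 21
  bit 1 = 1: r = r^2 * 21 mod 31 = 21^2 * 21 = 7*21 = 23
  bit 2 = 0: r = r^2 mod 31 = 23^2 = 2
  bit 3 = 0: r = r^2 mod 31 = 2^2 = 4
  bit 4 = 0: r = r^2 mod 31 = 4^2 = 16
  -> B = 16
s = B^a = 16^23 mod 31  (bits of 23 = 10111)
  bit 0 = 1: r = r^2 * 16 mod 31 = 1^2 * 16 = 1*16 = 16
  bit 1 = 0: r = r^2 mod 31 = 16^2 = 8
  bit 2 = 1: r = r^2 * 16 mod 31 = 8^2 * 16 = 2*16 = 1
  bit 3 = 1: r = r^2 * 16 mod 31 = 1^2 * 16 = 1*16 = 16
  bit 4 = 1: r = r^2 * 16 mod 31 = 16^2 * 16 = 8*16 = 4
  -> s = B^a = 4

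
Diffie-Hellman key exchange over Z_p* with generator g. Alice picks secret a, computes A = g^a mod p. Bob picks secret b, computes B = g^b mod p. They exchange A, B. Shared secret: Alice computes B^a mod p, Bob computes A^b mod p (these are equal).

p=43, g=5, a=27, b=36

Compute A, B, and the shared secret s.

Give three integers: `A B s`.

A = 5^27 mod 43  (bits of 27 = 11011)
  bit 0 = 1: r = r^2 * 5 mod 43 = 1^2 * 5 = 1*5 = 5
  bit 1 = 1: r = r^2 * 5 mod 43 = 5^2 * 5 = 25*5 = 39
  bit 2 = 0: r = r^2 mod 43 = 39^2 = 16
  bit 3 = 1: r = r^2 * 5 mod 43 = 16^2 * 5 = 41*5 = 33
  bit 4 = 1: r = r^2 * 5 mod 43 = 33^2 * 5 = 14*5 = 27
  -> A = 27
B = 5^36 mod 43  (bits of 36 = 100100)
  bit 0 = 1: r = r^2 * 5 mod 43 = 1^2 * 5 = 1*5 = 5
  bit 1 = 0: r = r^2 mod 43 = 5^2 = 25
  bit 2 = 0: r = r^2 mod 43 = 25^2 = 23
  bit 3 = 1: r = r^2 * 5 mod 43 = 23^2 * 5 = 13*5 = 22
  bit 4 = 0: r = r^2 mod 43 = 22^2 = 11
  bit 5 = 0: r = r^2 mod 43 = 11^2 = 35
  -> B = 35
s = B^a = 35^27 mod 43  (bits of 27 = 11011)
  bit 0 = 1: r = r^2 * 35 mod 43 = 1^2 * 35 = 1*35 = 35
  bit 1 = 1: r = r^2 * 35 mod 43 = 35^2 * 35 = 21*35 = 4
  bit 2 = 0: r = r^2 mod 43 = 4^2 = 16
  bit 3 = 1: r = r^2 * 35 mod 43 = 16^2 * 35 = 41*35 = 16
  bit 4 = 1: r = r^2 * 35 mod 43 = 16^2 * 35 = 41*35 = 16
  -> s = B^a = 16

Answer: 27 35 16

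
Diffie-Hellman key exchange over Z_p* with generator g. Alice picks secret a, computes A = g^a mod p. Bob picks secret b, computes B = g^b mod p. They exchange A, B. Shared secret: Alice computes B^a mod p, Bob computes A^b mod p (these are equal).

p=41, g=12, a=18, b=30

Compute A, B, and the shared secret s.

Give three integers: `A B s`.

A = 12^18 mod 41  (bits of 18 = 10010)
  bit 0 = 1: r = r^2 * 12 mod 41 = 1^2 * 12 = 1*12 = 12
  bit 1 = 0: r = r^2 mod 41 = 12^2 = 21
  bit 2 = 0: r = r^2 mod 41 = 21^2 = 31
  bit 3 = 1: r = r^2 * 12 mod 41 = 31^2 * 12 = 18*12 = 11
  bit 4 = 0: r = r^2 mod 41 = 11^2 = 39
  -> A = 39
B = 12^30 mod 41  (bits of 30 = 11110)
  bit 0 = 1: r = r^2 * 12 mod 41 = 1^2 * 12 = 1*12 = 12
  bit 1 = 1: r = r^2 * 12 mod 41 = 12^2 * 12 = 21*12 = 6
  bit 2 = 1: r = r^2 * 12 mod 41 = 6^2 * 12 = 36*12 = 22
  bit 3 = 1: r = r^2 * 12 mod 41 = 22^2 * 12 = 33*12 = 27
  bit 4 = 0: r = r^2 mod 41 = 27^2 = 32
  -> B = 32
s = B^a = 32^18 mod 41  (bits of 18 = 10010)
  bit 0 = 1: r = r^2 * 32 mod 41 = 1^2 * 32 = 1*32 = 32
  bit 1 = 0: r = r^2 mod 41 = 32^2 = 40
  bit 2 = 0: r = r^2 mod 41 = 40^2 = 1
  bit 3 = 1: r = r^2 * 32 mod 41 = 1^2 * 32 = 1*32 = 32
  bit 4 = 0: r = r^2 mod 41 = 32^2 = 40
  -> s = B^a = 40

Answer: 39 32 40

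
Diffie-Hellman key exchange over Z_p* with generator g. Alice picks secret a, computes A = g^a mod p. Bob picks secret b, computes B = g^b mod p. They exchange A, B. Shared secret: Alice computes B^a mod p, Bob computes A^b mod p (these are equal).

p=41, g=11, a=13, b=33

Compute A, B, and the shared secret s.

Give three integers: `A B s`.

Answer: 7 34 29

Derivation:
A = 11^13 mod 41  (bits of 13 = 1101)
  bit 0 = 1: r = r^2 * 11 mod 41 = 1^2 * 11 = 1*11 = 11
  bit 1 = 1: r = r^2 * 11 mod 41 = 11^2 * 11 = 39*11 = 19
  bit 2 = 0: r = r^2 mod 41 = 19^2 = 33
  bit 3 = 1: r = r^2 * 11 mod 41 = 33^2 * 11 = 23*11 = 7
  -> A = 7
B = 11^33 mod 41  (bits of 33 = 100001)
  bit 0 = 1: r = r^2 * 11 mod 41 = 1^2 * 11 = 1*11 = 11
  bit 1 = 0: r = r^2 mod 41 = 11^2 = 39
  bit 2 = 0: r = r^2 mod 41 = 39^2 = 4
  bit 3 = 0: r = r^2 mod 41 = 4^2 = 16
  bit 4 = 0: r = r^2 mod 41 = 16^2 = 10
  bit 5 = 1: r = r^2 * 11 mod 41 = 10^2 * 11 = 18*11 = 34
  -> B = 34
s = B^a = 34^13 mod 41  (bits of 13 = 1101)
  bit 0 = 1: r = r^2 * 34 mod 41 = 1^2 * 34 = 1*34 = 34
  bit 1 = 1: r = r^2 * 34 mod 41 = 34^2 * 34 = 8*34 = 26
  bit 2 = 0: r = r^2 mod 41 = 26^2 = 20
  bit 3 = 1: r = r^2 * 34 mod 41 = 20^2 * 34 = 31*34 = 29
  -> s = B^a = 29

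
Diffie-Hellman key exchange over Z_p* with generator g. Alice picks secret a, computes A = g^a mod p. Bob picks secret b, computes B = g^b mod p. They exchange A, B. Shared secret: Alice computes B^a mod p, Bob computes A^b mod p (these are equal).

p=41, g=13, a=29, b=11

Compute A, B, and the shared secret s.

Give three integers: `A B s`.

Answer: 34 35 19

Derivation:
A = 13^29 mod 41  (bits of 29 = 11101)
  bit 0 = 1: r = r^2 * 13 mod 41 = 1^2 * 13 = 1*13 = 13
  bit 1 = 1: r = r^2 * 13 mod 41 = 13^2 * 13 = 5*13 = 24
  bit 2 = 1: r = r^2 * 13 mod 41 = 24^2 * 13 = 2*13 = 26
  bit 3 = 0: r = r^2 mod 41 = 26^2 = 20
  bit 4 = 1: r = r^2 * 13 mod 41 = 20^2 * 13 = 31*13 = 34
  -> A = 34
B = 13^11 mod 41  (bits of 11 = 1011)
  bit 0 = 1: r = r^2 * 13 mod 41 = 1^2 * 13 = 1*13 = 13
  bit 1 = 0: r = r^2 mod 41 = 13^2 = 5
  bit 2 = 1: r = r^2 * 13 mod 41 = 5^2 * 13 = 25*13 = 38
  bit 3 = 1: r = r^2 * 13 mod 41 = 38^2 * 13 = 9*13 = 35
  -> B = 35
s = B^a = 35^29 mod 41  (bits of 29 = 11101)
  bit 0 = 1: r = r^2 * 35 mod 41 = 1^2 * 35 = 1*35 = 35
  bit 1 = 1: r = r^2 * 35 mod 41 = 35^2 * 35 = 36*35 = 30
  bit 2 = 1: r = r^2 * 35 mod 41 = 30^2 * 35 = 39*35 = 12
  bit 3 = 0: r = r^2 mod 41 = 12^2 = 21
  bit 4 = 1: r = r^2 * 35 mod 41 = 21^2 * 35 = 31*35 = 19
  -> s = B^a = 19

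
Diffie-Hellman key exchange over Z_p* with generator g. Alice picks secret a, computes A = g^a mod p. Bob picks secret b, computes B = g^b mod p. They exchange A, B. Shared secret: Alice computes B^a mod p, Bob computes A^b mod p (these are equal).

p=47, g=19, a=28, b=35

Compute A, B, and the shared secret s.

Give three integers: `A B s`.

A = 19^28 mod 47  (bits of 28 = 11100)
  bit 0 = 1: r = r^2 * 19 mod 47 = 1^2 * 19 = 1*19 = 19
  bit 1 = 1: r = r^2 * 19 mod 47 = 19^2 * 19 = 32*19 = 44
  bit 2 = 1: r = r^2 * 19 mod 47 = 44^2 * 19 = 9*19 = 30
  bit 3 = 0: r = r^2 mod 47 = 30^2 = 7
  bit 4 = 0: r = r^2 mod 47 = 7^2 = 2
  -> A = 2
B = 19^35 mod 47  (bits of 35 = 100011)
  bit 0 = 1: r = r^2 * 19 mod 47 = 1^2 * 19 = 1*19 = 19
  bit 1 = 0: r = r^2 mod 47 = 19^2 = 32
  bit 2 = 0: r = r^2 mod 47 = 32^2 = 37
  bit 3 = 0: r = r^2 mod 47 = 37^2 = 6
  bit 4 = 1: r = r^2 * 19 mod 47 = 6^2 * 19 = 36*19 = 26
  bit 5 = 1: r = r^2 * 19 mod 47 = 26^2 * 19 = 18*19 = 13
  -> B = 13
s = B^a = 13^28 mod 47  (bits of 28 = 11100)
  bit 0 = 1: r = r^2 * 13 mod 47 = 1^2 * 13 = 1*13 = 13
  bit 1 = 1: r = r^2 * 13 mod 47 = 13^2 * 13 = 28*13 = 35
  bit 2 = 1: r = r^2 * 13 mod 47 = 35^2 * 13 = 3*13 = 39
  bit 3 = 0: r = r^2 mod 47 = 39^2 = 17
  bit 4 = 0: r = r^2 mod 47 = 17^2 = 7
  -> s = B^a = 7

Answer: 2 13 7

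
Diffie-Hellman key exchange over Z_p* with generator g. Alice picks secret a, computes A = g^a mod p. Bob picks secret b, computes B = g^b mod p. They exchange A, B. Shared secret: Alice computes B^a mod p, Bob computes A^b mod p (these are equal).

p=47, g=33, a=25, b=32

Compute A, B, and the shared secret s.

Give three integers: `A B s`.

A = 33^25 mod 47  (bits of 25 = 11001)
  bit 0 = 1: r = r^2 * 33 mod 47 = 1^2 * 33 = 1*33 = 33
  bit 1 = 1: r = r^2 * 33 mod 47 = 33^2 * 33 = 8*33 = 29
  bit 2 = 0: r = r^2 mod 47 = 29^2 = 42
  bit 3 = 0: r = r^2 mod 47 = 42^2 = 25
  bit 4 = 1: r = r^2 * 33 mod 47 = 25^2 * 33 = 14*33 = 39
  -> A = 39
B = 33^32 mod 47  (bits of 32 = 100000)
  bit 0 = 1: r = r^2 * 33 mod 47 = 1^2 * 33 = 1*33 = 33
  bit 1 = 0: r = r^2 mod 47 = 33^2 = 8
  bit 2 = 0: r = r^2 mod 47 = 8^2 = 17
  bit 3 = 0: r = r^2 mod 47 = 17^2 = 7
  bit 4 = 0: r = r^2 mod 47 = 7^2 = 2
  bit 5 = 0: r = r^2 mod 47 = 2^2 = 4
  -> B = 4
s = B^a = 4^25 mod 47  (bits of 25 = 11001)
  bit 0 = 1: r = r^2 * 4 mod 47 = 1^2 * 4 = 1*4 = 4
  bit 1 = 1: r = r^2 * 4 mod 47 = 4^2 * 4 = 16*4 = 17
  bit 2 = 0: r = r^2 mod 47 = 17^2 = 7
  bit 3 = 0: r = r^2 mod 47 = 7^2 = 2
  bit 4 = 1: r = r^2 * 4 mod 47 = 2^2 * 4 = 4*4 = 16
  -> s = B^a = 16

Answer: 39 4 16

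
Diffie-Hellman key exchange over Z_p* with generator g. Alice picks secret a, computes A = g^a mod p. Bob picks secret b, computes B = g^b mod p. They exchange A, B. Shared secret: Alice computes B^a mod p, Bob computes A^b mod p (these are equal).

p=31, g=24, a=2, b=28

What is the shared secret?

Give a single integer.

Answer: 20

Derivation:
A = 24^2 mod 31  (bits of 2 = 10)
  bit 0 = 1: r = r^2 * 24 mod 31 = 1^2 * 24 = 1*24 = 24
  bit 1 = 0: r = r^2 mod 31 = 24^2 = 18
  -> A = 18
B = 24^28 mod 31  (bits of 28 = 11100)
  bit 0 = 1: r = r^2 * 24 mod 31 = 1^2 * 24 = 1*24 = 24
  bit 1 = 1: r = r^2 * 24 mod 31 = 24^2 * 24 = 18*24 = 29
  bit 2 = 1: r = r^2 * 24 mod 31 = 29^2 * 24 = 4*24 = 3
  bit 3 = 0: r = r^2 mod 31 = 3^2 = 9
  bit 4 = 0: r = r^2 mod 31 = 9^2 = 19
  -> B = 19
s = B^a = 19^2 mod 31  (bits of 2 = 10)
  bit 0 = 1: r = r^2 * 19 mod 31 = 1^2 * 19 = 1*19 = 19
  bit 1 = 0: r = r^2 mod 31 = 19^2 = 20
  -> s = B^a = 20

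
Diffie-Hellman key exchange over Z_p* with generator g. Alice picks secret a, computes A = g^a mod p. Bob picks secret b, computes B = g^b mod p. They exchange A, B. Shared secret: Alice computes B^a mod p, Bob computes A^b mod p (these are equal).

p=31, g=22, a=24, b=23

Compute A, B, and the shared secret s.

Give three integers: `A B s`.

A = 22^24 mod 31  (bits of 24 = 11000)
  bit 0 = 1: r = r^2 * 22 mod 31 = 1^2 * 22 = 1*22 = 22
  bit 1 = 1: r = r^2 * 22 mod 31 = 22^2 * 22 = 19*22 = 15
  bit 2 = 0: r = r^2 mod 31 = 15^2 = 8
  bit 3 = 0: r = r^2 mod 31 = 8^2 = 2
  bit 4 = 0: r = r^2 mod 31 = 2^2 = 4
  -> A = 4
B = 22^23 mod 31  (bits of 23 = 10111)
  bit 0 = 1: r = r^2 * 22 mod 31 = 1^2 * 22 = 1*22 = 22
  bit 1 = 0: r = r^2 mod 31 = 22^2 = 19
  bit 2 = 1: r = r^2 * 22 mod 31 = 19^2 * 22 = 20*22 = 6
  bit 3 = 1: r = r^2 * 22 mod 31 = 6^2 * 22 = 5*22 = 17
  bit 4 = 1: r = r^2 * 22 mod 31 = 17^2 * 22 = 10*22 = 3
  -> B = 3
s = B^a = 3^24 mod 31  (bits of 24 = 11000)
  bit 0 = 1: r = r^2 * 3 mod 31 = 1^2 * 3 = 1*3 = 3
  bit 1 = 1: r = r^2 * 3 mod 31 = 3^2 * 3 = 9*3 = 27
  bit 2 = 0: r = r^2 mod 31 = 27^2 = 16
  bit 3 = 0: r = r^2 mod 31 = 16^2 = 8
  bit 4 = 0: r = r^2 mod 31 = 8^2 = 2
  -> s = B^a = 2

Answer: 4 3 2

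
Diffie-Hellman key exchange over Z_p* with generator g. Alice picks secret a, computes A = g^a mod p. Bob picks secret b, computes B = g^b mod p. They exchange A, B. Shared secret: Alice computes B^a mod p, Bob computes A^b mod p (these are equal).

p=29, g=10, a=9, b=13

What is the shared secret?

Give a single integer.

Answer: 8

Derivation:
A = 10^9 mod 29  (bits of 9 = 1001)
  bit 0 = 1: r = r^2 * 10 mod 29 = 1^2 * 10 = 1*10 = 10
  bit 1 = 0: r = r^2 mod 29 = 10^2 = 13
  bit 2 = 0: r = r^2 mod 29 = 13^2 = 24
  bit 3 = 1: r = r^2 * 10 mod 29 = 24^2 * 10 = 25*10 = 18
  -> A = 18
B = 10^13 mod 29  (bits of 13 = 1101)
  bit 0 = 1: r = r^2 * 10 mod 29 = 1^2 * 10 = 1*10 = 10
  bit 1 = 1: r = r^2 * 10 mod 29 = 10^2 * 10 = 13*10 = 14
  bit 2 = 0: r = r^2 mod 29 = 14^2 = 22
  bit 3 = 1: r = r^2 * 10 mod 29 = 22^2 * 10 = 20*10 = 26
  -> B = 26
s = B^a = 26^9 mod 29  (bits of 9 = 1001)
  bit 0 = 1: r = r^2 * 26 mod 29 = 1^2 * 26 = 1*26 = 26
  bit 1 = 0: r = r^2 mod 29 = 26^2 = 9
  bit 2 = 0: r = r^2 mod 29 = 9^2 = 23
  bit 3 = 1: r = r^2 * 26 mod 29 = 23^2 * 26 = 7*26 = 8
  -> s = B^a = 8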